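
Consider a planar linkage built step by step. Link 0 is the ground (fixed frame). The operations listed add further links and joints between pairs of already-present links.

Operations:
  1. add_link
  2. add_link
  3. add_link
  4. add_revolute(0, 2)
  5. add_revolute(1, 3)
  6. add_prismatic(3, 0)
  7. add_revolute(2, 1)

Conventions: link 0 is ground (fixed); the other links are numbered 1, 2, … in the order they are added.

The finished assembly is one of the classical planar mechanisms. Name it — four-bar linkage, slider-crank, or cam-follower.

links: 4 (incl. ground); joints: 3 revolute, 1 prismatic, 0 higher (cam) pair, forming one closed loop
4 links, 3 revolutes + 1 prismatic in one loop → slider-crank

slider-crank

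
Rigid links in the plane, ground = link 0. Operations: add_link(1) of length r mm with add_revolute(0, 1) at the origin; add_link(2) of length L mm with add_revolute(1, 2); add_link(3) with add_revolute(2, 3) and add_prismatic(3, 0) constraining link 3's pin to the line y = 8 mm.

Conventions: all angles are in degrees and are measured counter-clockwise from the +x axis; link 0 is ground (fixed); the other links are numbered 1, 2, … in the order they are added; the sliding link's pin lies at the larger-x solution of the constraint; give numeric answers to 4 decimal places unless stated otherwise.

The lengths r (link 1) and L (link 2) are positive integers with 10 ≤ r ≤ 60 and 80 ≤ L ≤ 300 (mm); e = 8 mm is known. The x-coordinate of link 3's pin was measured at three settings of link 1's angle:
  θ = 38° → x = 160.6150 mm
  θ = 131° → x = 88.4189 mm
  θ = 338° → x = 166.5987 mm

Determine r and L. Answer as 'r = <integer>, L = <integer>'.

constraint per measurement: (x − r cos θ)² + (r sin θ − e)² = L²
subtracting the θ₁ and θ₂ equations cancels the r² and L² terms:
r = (x₁² − x₂²) / (2[(x₁cos θ₁ + e sin θ₁) − (x₂cos θ₂ + e sin θ₂)]) = 49.0000 → r = 49
L² = (x₁ − r cos θ₁)² + (r sin θ₁ − e)² = 15375.9976 → L = 124.0000 → L = 124
check at θ₃=338°: x = 166.5987 (printed 166.5987) ✓

r = 49, L = 124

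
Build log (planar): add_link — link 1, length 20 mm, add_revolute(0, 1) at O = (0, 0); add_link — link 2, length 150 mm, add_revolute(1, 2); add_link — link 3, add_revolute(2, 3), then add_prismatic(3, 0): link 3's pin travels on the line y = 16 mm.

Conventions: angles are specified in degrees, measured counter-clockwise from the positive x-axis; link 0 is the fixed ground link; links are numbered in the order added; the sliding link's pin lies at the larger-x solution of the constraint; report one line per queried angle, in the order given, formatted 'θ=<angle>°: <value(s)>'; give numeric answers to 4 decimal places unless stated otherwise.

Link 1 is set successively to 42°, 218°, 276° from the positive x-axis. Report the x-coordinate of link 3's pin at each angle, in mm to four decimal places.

geometry: r = 20 mm, L = 150 mm, e = 16 mm
θ=42°: crank pin P = (r cos θ, r sin θ) = (14.862897, 13.382612)
θ=42°: h = r sin θ − e = 13.382612 − 16 = -2.617388
θ=42°: x = r cos θ + √(L² − h²) = 14.862897 + 149.977163 = 164.840059
θ=218°: crank pin P = (r cos θ, r sin θ) = (-15.760215, -12.313230)
θ=218°: h = r sin θ − e = -12.313230 − 16 = -28.313230
θ=218°: x = r cos θ + √(L² − h²) = -15.760215 + 147.303636 = 131.543420
θ=276°: crank pin P = (r cos θ, r sin θ) = (2.090569, -19.890438)
θ=276°: h = r sin θ − e = -19.890438 − 16 = -35.890438
θ=276°: x = r cos θ + √(L² − h²) = 2.090569 + 145.642976 = 147.733545

θ=42°: 164.8401
θ=218°: 131.5434
θ=276°: 147.7335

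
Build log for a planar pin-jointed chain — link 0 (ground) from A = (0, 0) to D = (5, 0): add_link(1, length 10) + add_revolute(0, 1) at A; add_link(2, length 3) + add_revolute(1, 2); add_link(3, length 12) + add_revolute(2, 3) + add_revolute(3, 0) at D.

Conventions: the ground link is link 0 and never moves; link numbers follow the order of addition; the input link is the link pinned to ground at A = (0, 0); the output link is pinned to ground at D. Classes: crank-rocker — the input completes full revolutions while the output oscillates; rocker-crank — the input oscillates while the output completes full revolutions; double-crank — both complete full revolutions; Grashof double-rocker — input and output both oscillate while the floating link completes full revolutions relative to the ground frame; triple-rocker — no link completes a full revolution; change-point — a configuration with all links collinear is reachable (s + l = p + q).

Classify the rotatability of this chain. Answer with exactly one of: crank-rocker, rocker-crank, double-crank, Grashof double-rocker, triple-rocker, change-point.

lengths: ground=5, input=10, coupler=3, output=12
sorted: s=3 (shortest), l=12 (longest), p+q=15
s + l = 15 vs p + q = 15
s + l = p + q → change-point (collinear configuration reachable)

change-point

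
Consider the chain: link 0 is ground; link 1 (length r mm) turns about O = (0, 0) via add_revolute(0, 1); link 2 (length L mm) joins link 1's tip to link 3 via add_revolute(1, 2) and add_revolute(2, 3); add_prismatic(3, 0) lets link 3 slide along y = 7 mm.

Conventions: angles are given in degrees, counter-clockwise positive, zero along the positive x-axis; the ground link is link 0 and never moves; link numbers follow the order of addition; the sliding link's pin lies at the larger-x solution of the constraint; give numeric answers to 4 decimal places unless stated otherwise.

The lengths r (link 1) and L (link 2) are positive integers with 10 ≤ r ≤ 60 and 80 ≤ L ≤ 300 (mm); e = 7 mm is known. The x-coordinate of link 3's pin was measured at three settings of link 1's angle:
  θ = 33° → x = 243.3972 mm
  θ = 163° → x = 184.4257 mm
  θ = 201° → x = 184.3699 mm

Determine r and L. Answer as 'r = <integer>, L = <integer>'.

constraint per measurement: (x − r cos θ)² + (r sin θ − e)² = L²
subtracting the θ₁ and θ₂ equations cancels the r² and L² terms:
r = (x₁² − x₂²) / (2[(x₁cos θ₁ + e sin θ₁) − (x₂cos θ₂ + e sin θ₂)]) = 33.0000 → r = 33
L² = (x₁ − r cos θ₁)² + (r sin θ₁ − e)² = 46655.9892 → L = 216.0000 → L = 216
check at θ₃=201°: x = 184.3699 (printed 184.3699) ✓

r = 33, L = 216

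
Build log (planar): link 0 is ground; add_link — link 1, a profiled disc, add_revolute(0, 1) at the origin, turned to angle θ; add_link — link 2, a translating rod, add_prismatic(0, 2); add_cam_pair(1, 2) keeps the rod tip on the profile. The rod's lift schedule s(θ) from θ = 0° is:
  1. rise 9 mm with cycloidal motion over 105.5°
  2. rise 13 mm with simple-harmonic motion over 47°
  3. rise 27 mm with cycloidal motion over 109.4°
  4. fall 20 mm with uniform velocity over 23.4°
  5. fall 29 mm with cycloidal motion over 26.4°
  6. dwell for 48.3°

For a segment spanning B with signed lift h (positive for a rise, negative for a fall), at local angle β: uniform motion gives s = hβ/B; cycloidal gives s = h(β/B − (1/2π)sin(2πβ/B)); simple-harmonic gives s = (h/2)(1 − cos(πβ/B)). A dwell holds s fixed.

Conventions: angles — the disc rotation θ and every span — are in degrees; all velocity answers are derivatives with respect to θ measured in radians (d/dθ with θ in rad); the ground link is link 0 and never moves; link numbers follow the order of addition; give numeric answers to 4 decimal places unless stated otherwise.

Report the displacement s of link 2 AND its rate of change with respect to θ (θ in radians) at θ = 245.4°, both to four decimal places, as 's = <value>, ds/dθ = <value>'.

seg 1 [0°–105.5°] cycloidal, h=9: full span → s += 9 → s = 9.0000
seg 2 [105.5°–152.5°] simple-harmonic, h=13: full span → s += 13 → s = 22.0000
seg 3 [152.5°–261.9°] cycloidal, h=27: θ=245.4° here. β=92.9, B=109.4. 27·(0.8492 − sin(2π·0.8492)/(2π)) = 26.4173 → s = 48.4173
velocity in seg [152.5°–261.9°] (cycloidal), θ in radians: β = 92.9° = 1.6214 rad, B = 109.4° = 1.9094 rad; ds/dθ = (h/B)(1 − cos(2πβ/B)) = (27/1.9094)(1 − cos(2π·0.8492)) = 5.888224 mm/rad

s = 48.4173, ds/dθ = 5.8882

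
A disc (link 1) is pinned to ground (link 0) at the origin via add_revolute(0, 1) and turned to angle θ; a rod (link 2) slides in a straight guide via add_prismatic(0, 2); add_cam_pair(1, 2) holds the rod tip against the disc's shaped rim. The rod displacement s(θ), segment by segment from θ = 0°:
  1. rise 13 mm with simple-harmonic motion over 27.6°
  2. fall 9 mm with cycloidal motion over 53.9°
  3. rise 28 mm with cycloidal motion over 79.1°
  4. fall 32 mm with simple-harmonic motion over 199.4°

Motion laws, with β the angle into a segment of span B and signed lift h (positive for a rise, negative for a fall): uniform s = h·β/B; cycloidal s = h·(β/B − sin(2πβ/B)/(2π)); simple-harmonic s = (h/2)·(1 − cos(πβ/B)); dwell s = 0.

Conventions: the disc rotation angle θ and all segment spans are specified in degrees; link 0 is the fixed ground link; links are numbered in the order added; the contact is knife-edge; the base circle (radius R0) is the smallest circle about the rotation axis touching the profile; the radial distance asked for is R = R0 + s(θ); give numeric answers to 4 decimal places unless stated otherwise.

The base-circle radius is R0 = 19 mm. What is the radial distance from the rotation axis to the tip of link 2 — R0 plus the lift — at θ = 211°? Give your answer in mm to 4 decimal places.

segment 1 (0° to 27.6°, simple-harmonic, h = 13) is passed completely: s = 0.0000 + (13) = 13.0000
segment 2 (27.6° to 81.5°, cycloidal, h = -9) is passed completely: s = 13.0000 + (-9) = 4.0000
segment 3 (81.5° to 160.6°, cycloidal, h = 28) is passed completely: s = 4.0000 + (28) = 32.0000
θ = 211° falls in segment 4 (160.6° to 360°, simple-harmonic, h = -32): β = 211 − 160.6 = 50.4°, B = 199.4°; Δs = -32/2·(1 − cos(π·0.2528)) = -4.7848; s = 32.0000 − 4.7848 = 27.2152
R = R0 + s = 19 + 27.2152 = 46.2152

46.2152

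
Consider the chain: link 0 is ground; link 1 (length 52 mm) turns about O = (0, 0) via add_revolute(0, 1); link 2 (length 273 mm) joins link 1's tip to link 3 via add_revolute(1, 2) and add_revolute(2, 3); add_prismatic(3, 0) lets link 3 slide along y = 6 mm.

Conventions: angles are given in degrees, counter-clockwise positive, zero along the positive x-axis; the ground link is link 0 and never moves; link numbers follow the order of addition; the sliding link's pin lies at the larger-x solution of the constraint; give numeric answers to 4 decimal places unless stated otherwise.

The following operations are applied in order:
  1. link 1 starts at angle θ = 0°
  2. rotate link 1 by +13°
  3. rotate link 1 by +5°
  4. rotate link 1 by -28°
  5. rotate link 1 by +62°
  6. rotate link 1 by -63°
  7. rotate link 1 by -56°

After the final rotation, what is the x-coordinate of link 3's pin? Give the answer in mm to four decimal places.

geometry: r = 52 mm, L = 273 mm, e = 6 mm; θ starts at 0°
rotate link 1 by +13°: θ ← 0° +13° = 13°
rotate link 1 by +5°: θ ← 13° +5° = 18°
rotate link 1 by -28°: θ ← 18° -28° = -10°
rotate link 1 by +62°: θ ← -10° +62° = 52°
rotate link 1 by -63°: θ ← 52° -63° = -11°
rotate link 1 by -56°: θ ← -11° -56° = -67°
crank pin P = (r cos θ, r sin θ) = (20.318019, -47.866252)
h = r sin θ − e = -47.866252 − 6 = -53.866252
x = r cos θ + √(L² − h²) = 20.318019 + 267.633008 = 287.951026

287.9510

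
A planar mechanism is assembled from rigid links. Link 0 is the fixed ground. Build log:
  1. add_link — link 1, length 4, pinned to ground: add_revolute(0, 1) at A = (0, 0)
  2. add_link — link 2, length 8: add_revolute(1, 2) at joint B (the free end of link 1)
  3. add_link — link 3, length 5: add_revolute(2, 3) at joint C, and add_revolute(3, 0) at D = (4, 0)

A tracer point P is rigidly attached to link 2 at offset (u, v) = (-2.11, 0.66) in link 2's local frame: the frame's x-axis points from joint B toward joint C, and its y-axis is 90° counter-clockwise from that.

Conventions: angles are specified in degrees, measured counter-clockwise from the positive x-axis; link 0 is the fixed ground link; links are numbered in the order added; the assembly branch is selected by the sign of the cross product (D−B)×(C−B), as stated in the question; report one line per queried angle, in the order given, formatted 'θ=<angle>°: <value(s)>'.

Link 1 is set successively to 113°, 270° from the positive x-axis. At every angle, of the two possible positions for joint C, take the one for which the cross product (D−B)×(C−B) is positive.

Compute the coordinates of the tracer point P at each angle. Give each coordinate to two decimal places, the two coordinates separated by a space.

A=(0,0), D=(4.00,0)
θ=113°: B = A + 4.00·(cos113°, sin113°) = (-1.5629, 3.6820)
θ=113°: |BD| = 6.6711
θ=113°: circle(B,8.00) ∩ circle(D,5.00): a=6.2586, h=4.9830
θ=113°:   candidates: C₊=(6.4063,4.3829) cross=33.242; C₋=(0.9058,-3.9276) cross=-33.242
θ=113°:   branch + wants cross > 0 → take C=(6.4063,4.3829) (cross=33.242)
θ=113°: ex = (C−B)/|BC| = (0.9962,0.0876); ey = (-0.0876,0.9962)
θ=113°: P = B + -2.11·ex + 0.66·ey = (-3.7226,4.1546)
θ=270°: B = A + 4.00·(cos270°, sin270°) = (-0.0000, -4.0000)
θ=270°: |BD| = 5.6569
θ=270°: circle(B,8.00) ∩ circle(D,5.00): a=6.2756, h=4.9616
θ=270°:   candidates: C₊=(0.9291,3.9459) cross=28.067; C₋=(7.9459,-3.0709) cross=-28.067
θ=270°:   branch + wants cross > 0 → take C=(0.9291,3.9459) (cross=28.067)
θ=270°: ex = (C−B)/|BC| = (0.1161,0.9932); ey = (-0.9932,0.1161)
θ=270°: P = B + -2.11·ex + 0.66·ey = (-0.9006,-6.0191)

θ=113°: -3.72 4.15
θ=270°: -0.90 -6.02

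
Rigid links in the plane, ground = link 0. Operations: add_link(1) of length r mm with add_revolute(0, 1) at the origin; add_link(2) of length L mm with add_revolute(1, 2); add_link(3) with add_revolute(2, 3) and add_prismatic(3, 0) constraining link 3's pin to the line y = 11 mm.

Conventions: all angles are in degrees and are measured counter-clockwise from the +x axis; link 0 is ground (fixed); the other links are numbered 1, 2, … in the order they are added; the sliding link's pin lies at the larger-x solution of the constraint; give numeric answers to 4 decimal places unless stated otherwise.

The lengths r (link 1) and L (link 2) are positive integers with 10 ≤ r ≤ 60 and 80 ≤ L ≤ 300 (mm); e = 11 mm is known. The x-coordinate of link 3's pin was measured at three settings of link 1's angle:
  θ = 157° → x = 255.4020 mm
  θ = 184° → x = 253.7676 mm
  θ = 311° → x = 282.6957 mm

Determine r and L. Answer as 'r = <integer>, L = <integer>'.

constraint per measurement: (x − r cos θ)² + (r sin θ − e)² = L²
subtracting the θ₁ and θ₂ equations cancels the r² and L² terms:
r = (x₁² − x₂²) / (2[(x₁cos θ₁ + e sin θ₁) − (x₂cos θ₂ + e sin θ₂)]) = 18.0002 → r = 18
L² = (x₁ − r cos θ₁)² + (r sin θ₁ − e)² = 73984.0082 → L = 272.0000 → L = 272
check at θ₃=311°: x = 282.6957 (printed 282.6957) ✓

r = 18, L = 272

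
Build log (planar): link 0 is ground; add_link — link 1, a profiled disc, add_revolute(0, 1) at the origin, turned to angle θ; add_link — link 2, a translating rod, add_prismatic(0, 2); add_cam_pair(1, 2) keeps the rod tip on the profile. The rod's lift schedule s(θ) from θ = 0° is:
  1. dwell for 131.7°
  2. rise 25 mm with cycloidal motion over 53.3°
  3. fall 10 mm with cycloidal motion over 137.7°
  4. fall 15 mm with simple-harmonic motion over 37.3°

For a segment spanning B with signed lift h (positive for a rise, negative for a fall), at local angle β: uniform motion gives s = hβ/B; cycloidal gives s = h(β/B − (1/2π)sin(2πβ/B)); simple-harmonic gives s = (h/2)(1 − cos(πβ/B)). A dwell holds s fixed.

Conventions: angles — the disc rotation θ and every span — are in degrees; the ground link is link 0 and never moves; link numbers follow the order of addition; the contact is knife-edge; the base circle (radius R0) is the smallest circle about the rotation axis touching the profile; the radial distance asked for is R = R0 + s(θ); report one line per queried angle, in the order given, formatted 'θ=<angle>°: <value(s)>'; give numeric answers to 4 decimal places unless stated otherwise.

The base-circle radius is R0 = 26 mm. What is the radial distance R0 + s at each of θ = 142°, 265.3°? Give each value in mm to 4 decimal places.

seg 1 [0°–131.7°] dwell: s stays 0.0000
seg 2 [131.7°–185°] cycloidal, h=25: θ=142° here. β=10.3, B=53.3. 25·(0.1932 − sin(2π·0.1932)/(2π)) = 1.1026 → s = 1.1026
seg 2 [131.7°–185°] cycloidal, h=25: full span → s += 25 → s = 25.0000
seg 3 [185°–322.7°] cycloidal, h=-10: θ=265.3° here. β=80.3, B=137.7. -10·(0.5832 − sin(2π·0.5832)/(2π)) = -6.6257 → s = 18.3743
θ=142°: R = R0 + s = 26 + 1.1026 = 27.1026
θ=265.3°: R = R0 + s = 26 + 18.3743 = 44.3743

θ=142°: 27.1026
θ=265.3°: 44.3743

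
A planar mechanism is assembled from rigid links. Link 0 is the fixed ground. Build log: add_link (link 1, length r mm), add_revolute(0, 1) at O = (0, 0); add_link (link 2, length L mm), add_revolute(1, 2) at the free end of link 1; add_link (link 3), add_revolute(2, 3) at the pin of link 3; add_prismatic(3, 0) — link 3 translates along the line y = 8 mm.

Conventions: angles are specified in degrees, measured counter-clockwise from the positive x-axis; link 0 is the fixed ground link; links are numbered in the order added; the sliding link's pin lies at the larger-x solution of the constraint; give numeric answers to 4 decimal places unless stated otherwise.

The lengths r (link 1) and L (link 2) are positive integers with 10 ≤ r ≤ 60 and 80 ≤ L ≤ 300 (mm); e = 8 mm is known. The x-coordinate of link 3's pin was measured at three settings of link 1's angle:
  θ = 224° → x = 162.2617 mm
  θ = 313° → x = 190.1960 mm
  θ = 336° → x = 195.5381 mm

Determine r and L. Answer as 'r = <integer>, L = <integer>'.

constraint per measurement: (x − r cos θ)² + (r sin θ − e)² = L²
subtracting the θ₁ and θ₂ equations cancels the r² and L² terms:
r = (x₁² − x₂²) / (2[(x₁cos θ₁ + e sin θ₁) − (x₂cos θ₂ + e sin θ₂)]) = 20.0000 → r = 20
L² = (x₁ − r cos θ₁)² + (r sin θ₁ − e)² = 31684.0019 → L = 178.0000 → L = 178
check at θ₃=336°: x = 195.5381 (printed 195.5381) ✓

r = 20, L = 178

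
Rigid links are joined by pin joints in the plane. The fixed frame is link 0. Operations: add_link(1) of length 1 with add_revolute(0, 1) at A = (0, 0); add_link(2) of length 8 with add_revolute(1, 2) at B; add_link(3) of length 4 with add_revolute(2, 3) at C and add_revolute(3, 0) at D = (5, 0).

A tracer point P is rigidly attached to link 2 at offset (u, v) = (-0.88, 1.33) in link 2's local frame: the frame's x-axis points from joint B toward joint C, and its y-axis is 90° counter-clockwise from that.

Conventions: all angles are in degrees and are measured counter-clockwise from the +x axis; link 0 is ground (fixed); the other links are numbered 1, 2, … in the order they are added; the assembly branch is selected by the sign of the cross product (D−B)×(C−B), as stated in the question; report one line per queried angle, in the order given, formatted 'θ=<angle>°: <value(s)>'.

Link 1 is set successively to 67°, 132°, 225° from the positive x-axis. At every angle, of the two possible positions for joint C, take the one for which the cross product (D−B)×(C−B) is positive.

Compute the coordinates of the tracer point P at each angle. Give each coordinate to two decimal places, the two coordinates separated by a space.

A=(0,0), D=(5.00,0)
θ=67°: B = A + 1.00·(cos67°, sin67°) = (0.3907, 0.9205)
θ=67°: |BD| = 4.7003
θ=67°: circle(B,8.00) ∩ circle(D,4.00): a=7.4562, h=2.8991
θ=67°:   candidates: C₊=(8.2703,2.3033) cross=13.627; C₋=(7.1348,-3.3827) cross=-13.627
θ=67°:   branch + wants cross > 0 → take C=(8.2703,2.3033) (cross=13.627)
θ=67°: ex = (C−B)/|BC| = (0.9849,0.1728); ey = (-0.1728,0.9849)
θ=67°: P = B + -0.88·ex + 1.33·ey = (-0.7059,2.0784)
θ=132°: B = A + 1.00·(cos132°, sin132°) = (-0.6691, 0.7431)
θ=132°: |BD| = 5.7176
θ=132°: circle(B,8.00) ∩ circle(D,4.00): a=7.0564, h=3.7693
θ=132°:   candidates: C₊=(6.8173,3.5634) cross=21.552; C₋=(5.8375,-3.9114) cross=-21.552
θ=132°:   branch + wants cross > 0 → take C=(6.8173,3.5634) (cross=21.552)
θ=132°: ex = (C−B)/|BC| = (0.9358,0.3525); ey = (-0.3525,0.9358)
θ=132°: P = B + -0.88·ex + 1.33·ey = (-1.9615,1.6775)
θ=225°: B = A + 1.00·(cos225°, sin225°) = (-0.7071, -0.7071)
θ=225°: |BD| = 5.7507
θ=225°: circle(B,8.00) ∩ circle(D,4.00): a=7.0487, h=3.7835
θ=225°:   candidates: C₊=(5.8229,3.9144) cross=21.758; C₋=(6.7534,-3.5952) cross=-21.758
θ=225°:   branch + wants cross > 0 → take C=(5.8229,3.9144) (cross=21.758)
θ=225°: ex = (C−B)/|BC| = (0.8163,0.5777); ey = (-0.5777,0.8163)
θ=225°: P = B + -0.88·ex + 1.33·ey = (-2.1937,-0.1299)

θ=67°: -0.71 2.08
θ=132°: -1.96 1.68
θ=225°: -2.19 -0.13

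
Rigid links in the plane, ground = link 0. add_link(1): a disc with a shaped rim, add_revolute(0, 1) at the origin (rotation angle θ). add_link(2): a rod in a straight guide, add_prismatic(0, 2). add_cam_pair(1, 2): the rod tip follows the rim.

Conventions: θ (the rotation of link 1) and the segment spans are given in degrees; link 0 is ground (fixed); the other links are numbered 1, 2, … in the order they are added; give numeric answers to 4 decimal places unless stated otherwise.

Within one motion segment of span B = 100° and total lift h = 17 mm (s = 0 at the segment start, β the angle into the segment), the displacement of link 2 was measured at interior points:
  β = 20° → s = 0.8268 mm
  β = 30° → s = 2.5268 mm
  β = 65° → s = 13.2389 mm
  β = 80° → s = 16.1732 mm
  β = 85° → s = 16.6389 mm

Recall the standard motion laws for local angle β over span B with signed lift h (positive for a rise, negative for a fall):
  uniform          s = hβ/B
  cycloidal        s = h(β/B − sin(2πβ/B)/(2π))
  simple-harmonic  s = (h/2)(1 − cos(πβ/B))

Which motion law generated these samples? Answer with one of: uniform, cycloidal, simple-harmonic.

candidates at β/B = r: uniform s = h·r (linear in β); cycloidal s = h·(r − sin(2πr)/(2π)); simple-harmonic s = (h/2)(1 − cos(πr))
β=20°: printed 0.8268 | uniform 3.4000, cycloidal 0.8268, simple-harmonic 1.6234
β=30°: printed 2.5268 | uniform 5.1000, cycloidal 2.5268, simple-harmonic 3.5038
β=65°: printed 13.2389 | uniform 11.0500, cycloidal 13.2389, simple-harmonic 12.3589
β=80°: printed 16.1732 | uniform 13.6000, cycloidal 16.1732, simple-harmonic 15.3766
β=85°: printed 16.6389 | uniform 14.4500, cycloidal 16.6389, simple-harmonic 16.0736
only one law matches every sample → cycloidal

cycloidal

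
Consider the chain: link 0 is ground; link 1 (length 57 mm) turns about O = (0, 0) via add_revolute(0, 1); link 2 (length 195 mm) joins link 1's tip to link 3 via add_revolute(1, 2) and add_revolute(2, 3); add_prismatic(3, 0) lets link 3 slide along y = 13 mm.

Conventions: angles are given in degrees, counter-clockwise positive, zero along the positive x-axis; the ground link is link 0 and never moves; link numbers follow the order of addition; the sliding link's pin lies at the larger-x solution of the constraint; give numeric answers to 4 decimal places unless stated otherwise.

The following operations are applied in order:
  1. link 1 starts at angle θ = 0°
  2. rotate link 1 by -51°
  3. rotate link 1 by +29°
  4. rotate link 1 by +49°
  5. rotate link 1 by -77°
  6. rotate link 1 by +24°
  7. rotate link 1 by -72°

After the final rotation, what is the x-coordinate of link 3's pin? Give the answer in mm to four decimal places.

geometry: r = 57 mm, L = 195 mm, e = 13 mm; θ starts at 0°
rotate link 1 by -51°: θ ← 0° -51° = -51°
rotate link 1 by +29°: θ ← -51° +29° = -22°
rotate link 1 by +49°: θ ← -22° +49° = 27°
rotate link 1 by -77°: θ ← 27° -77° = -50°
rotate link 1 by +24°: θ ← -50° +24° = -26°
rotate link 1 by -72°: θ ← -26° -72° = -98°
crank pin P = (r cos θ, r sin θ) = (-7.932867, -56.445280)
h = r sin θ − e = -56.445280 − 13 = -69.445280
x = r cos θ + √(L² − h²) = -7.932867 + 182.215129 = 174.282262

174.2823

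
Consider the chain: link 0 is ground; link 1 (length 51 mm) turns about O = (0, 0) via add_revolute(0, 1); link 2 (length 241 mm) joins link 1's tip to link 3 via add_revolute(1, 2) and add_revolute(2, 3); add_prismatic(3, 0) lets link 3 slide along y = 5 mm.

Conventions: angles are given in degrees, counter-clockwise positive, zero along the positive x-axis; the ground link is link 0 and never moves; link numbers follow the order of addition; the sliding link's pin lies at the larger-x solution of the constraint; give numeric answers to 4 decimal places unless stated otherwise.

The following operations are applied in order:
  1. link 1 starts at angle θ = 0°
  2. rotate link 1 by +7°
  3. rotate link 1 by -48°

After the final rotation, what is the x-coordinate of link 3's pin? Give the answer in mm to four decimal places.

geometry: r = 51 mm, L = 241 mm, e = 5 mm; θ starts at 0°
rotate link 1 by +7°: θ ← 0° +7° = 7°
rotate link 1 by -48°: θ ← 7° -48° = -41°
crank pin P = (r cos θ, r sin θ) = (38.490189, -33.459010)
h = r sin θ − e = -33.459010 − 5 = -38.459010
x = r cos θ + √(L² − h²) = 38.490189 + 237.911548 = 276.401736

276.4017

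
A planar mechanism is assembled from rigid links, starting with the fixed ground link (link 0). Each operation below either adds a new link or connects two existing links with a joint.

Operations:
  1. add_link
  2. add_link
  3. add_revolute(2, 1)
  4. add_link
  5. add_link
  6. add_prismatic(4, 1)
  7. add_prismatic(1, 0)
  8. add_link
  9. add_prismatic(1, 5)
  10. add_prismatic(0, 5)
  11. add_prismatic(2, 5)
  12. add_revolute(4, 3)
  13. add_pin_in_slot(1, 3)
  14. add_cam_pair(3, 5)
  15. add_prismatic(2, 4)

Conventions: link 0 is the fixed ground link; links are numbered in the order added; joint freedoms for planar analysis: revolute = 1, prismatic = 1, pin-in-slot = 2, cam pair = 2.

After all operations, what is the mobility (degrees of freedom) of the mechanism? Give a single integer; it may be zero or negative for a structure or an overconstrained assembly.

(L,J1,J2)=(1,0,0); link0 fixed
link1: (2,0,0)
link2: (3,0,0)
R 2-1 [J1]: (3,1,0)
link3: (4,1,0)
link4: (5,1,0)
P 4-1 [J1]: (5,2,0)
P 1-0 [J1]: (5,3,0)
link5: (6,3,0)
P 1-5 [J1]: (6,4,0)
P 0-5 [J1]: (6,5,0)
P 2-5 [J1]: (6,6,0)
R 4-3 [J1]: (6,7,0)
PS 1-3 [J2]: (6,7,1)
C 3-5 [J2]: (6,7,2)
P 2-4 [J1]: (6,8,2)
Grübler: 3·5 − 2·8 − 2 = -3

M = -3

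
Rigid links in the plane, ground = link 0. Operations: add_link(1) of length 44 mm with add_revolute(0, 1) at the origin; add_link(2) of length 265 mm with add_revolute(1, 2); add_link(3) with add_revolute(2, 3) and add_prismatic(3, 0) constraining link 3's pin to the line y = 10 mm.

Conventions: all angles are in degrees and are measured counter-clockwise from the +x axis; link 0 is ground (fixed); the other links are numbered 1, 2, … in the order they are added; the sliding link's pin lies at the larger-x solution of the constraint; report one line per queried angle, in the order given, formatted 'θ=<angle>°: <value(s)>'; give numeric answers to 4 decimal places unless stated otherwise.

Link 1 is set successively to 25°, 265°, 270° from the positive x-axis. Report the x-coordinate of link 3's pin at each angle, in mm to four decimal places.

geometry: r = 44 mm, L = 265 mm, e = 10 mm
θ=25°: crank pin P = (r cos θ, r sin θ) = (39.877543, 18.595204)
θ=25°: h = r sin θ − e = 18.595204 − 10 = 8.595204
θ=25°: x = r cos θ + √(L² − h²) = 39.877543 + 264.860572 = 304.738114
θ=265°: crank pin P = (r cos θ, r sin θ) = (-3.834853, -43.832567)
θ=265°: h = r sin θ − e = -43.832567 − 10 = -53.832567
θ=265°: x = r cos θ + √(L² − h²) = -3.834853 + 259.474574 = 255.639722
θ=270°: crank pin P = (r cos θ, r sin θ) = (-0.000000, -44.000000)
θ=270°: h = r sin θ − e = -44.000000 − 10 = -54.000000
θ=270°: x = r cos θ + √(L² − h²) = -0.000000 + 259.439781 = 259.439781

θ=25°: 304.7381
θ=265°: 255.6397
θ=270°: 259.4398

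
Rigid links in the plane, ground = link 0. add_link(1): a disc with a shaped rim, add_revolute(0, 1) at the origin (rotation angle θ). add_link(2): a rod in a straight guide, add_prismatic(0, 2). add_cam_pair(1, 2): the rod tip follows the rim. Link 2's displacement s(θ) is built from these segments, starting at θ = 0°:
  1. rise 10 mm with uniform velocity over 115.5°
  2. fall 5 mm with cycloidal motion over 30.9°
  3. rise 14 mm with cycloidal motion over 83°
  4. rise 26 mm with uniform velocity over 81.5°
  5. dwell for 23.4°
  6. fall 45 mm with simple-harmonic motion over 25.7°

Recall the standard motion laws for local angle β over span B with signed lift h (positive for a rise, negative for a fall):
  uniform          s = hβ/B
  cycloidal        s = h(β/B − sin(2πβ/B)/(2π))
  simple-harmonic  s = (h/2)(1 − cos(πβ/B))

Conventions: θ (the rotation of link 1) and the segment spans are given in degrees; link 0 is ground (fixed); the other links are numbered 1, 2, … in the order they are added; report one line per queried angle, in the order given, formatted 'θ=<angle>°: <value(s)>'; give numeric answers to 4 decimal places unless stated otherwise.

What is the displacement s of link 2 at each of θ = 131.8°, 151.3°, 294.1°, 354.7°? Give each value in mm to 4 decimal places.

segment 1 (0° to 115.5°, uniform, h = 10) is passed completely: s = 0.0000 + (10) = 10.0000
θ = 131.8° falls in segment 2 (115.5° to 146.4°, cycloidal, h = -5): β = 131.8 − 115.5 = 16.3°, B = 30.9°; Δs = -5·(0.5275 − sin(2π·0.5275)/(2π)) = -2.7744; s = 10.0000 − 2.7744 = 7.2256
segment 2 (115.5° to 146.4°, cycloidal, h = -5) is passed completely: s = 10.0000 + (-5) = 5.0000
θ = 151.3° falls in segment 3 (146.4° to 229.4°, cycloidal, h = 14): β = 151.3 − 146.4 = 4.9°, B = 83°; Δs = 14·(0.0590 − sin(2π·0.0590)/(2π)) = 0.0188; s = 5.0000 + 0.0188 = 5.0188
segment 3 (146.4° to 229.4°, cycloidal, h = 14) is passed completely: s = 5.0000 + (14) = 19.0000
θ = 294.1° falls in segment 4 (229.4° to 310.9°, uniform, h = 26): β = 294.1 − 229.4 = 64.7°, B = 81.5°; Δs = 26·64.7/81.5 = 20.6405; s = 19.0000 + 20.6405 = 39.6405
segment 4 (229.4° to 310.9°, uniform, h = 26) is passed completely: s = 19.0000 + (26) = 45.0000
segment 5 (310.9° to 334.3°, dwell): s unchanged at 45.0000
θ = 354.7° falls in segment 6 (334.3° to 360°, simple-harmonic, h = -45): β = 354.7 − 334.3 = 20.4°, B = 25.7°; Δs = -45/2·(1 − cos(π·0.7938)) = -40.4408; s = 45.0000 − 40.4408 = 4.5592

θ=131.8°: 7.2256
θ=151.3°: 5.0188
θ=294.1°: 39.6405
θ=354.7°: 4.5592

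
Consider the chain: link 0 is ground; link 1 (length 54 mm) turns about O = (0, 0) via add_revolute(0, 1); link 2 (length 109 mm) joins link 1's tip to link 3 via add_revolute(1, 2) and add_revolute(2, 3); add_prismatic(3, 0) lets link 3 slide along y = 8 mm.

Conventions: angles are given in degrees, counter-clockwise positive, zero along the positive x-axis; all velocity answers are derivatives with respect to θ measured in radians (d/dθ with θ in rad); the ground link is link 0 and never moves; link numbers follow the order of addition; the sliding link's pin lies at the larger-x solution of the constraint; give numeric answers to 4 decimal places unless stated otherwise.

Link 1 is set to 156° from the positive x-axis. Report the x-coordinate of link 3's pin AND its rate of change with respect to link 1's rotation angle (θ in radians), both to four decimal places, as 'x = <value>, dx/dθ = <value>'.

geometry: r = 54 mm, L = 109 mm, e = 8 mm
crank pin P = (r cos θ, r sin θ) = (-49.331455, 21.963779)
h = r sin θ − e = 21.963779 − 8 = 13.963779
x = r cos θ + √(L² − h²) = -49.331455 + 108.101863 = 58.770409
dx/dθ = −r sin θ − h·r cos θ/√(L² − h²) (θ in radians; h = 13.963779) = -15.591516

x = 58.7704, dx/dθ = -15.5915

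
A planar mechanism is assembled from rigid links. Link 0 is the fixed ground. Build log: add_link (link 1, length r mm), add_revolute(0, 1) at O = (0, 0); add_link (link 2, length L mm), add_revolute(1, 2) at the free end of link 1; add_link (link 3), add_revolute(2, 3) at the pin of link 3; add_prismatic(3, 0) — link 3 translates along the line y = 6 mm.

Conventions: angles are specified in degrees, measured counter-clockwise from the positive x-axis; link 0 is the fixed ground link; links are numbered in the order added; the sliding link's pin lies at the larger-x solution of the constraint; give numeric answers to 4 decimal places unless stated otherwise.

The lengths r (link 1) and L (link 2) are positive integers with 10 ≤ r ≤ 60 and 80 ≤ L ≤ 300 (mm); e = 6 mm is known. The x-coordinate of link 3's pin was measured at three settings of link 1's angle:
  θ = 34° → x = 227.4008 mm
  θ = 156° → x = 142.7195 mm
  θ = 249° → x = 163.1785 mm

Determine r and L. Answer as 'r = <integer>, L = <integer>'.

constraint per measurement: (x − r cos θ)² + (r sin θ − e)² = L²
subtracting the θ₁ and θ₂ equations cancels the r² and L² terms:
r = (x₁² − x₂²) / (2[(x₁cos θ₁ + e sin θ₁) − (x₂cos θ₂ + e sin θ₂)]) = 49.0000 → r = 49
L² = (x₁ − r cos θ₁)² + (r sin θ₁ − e)² = 35343.9853 → L = 188.0000 → L = 188
check at θ₃=249°: x = 163.1785 (printed 163.1785) ✓

r = 49, L = 188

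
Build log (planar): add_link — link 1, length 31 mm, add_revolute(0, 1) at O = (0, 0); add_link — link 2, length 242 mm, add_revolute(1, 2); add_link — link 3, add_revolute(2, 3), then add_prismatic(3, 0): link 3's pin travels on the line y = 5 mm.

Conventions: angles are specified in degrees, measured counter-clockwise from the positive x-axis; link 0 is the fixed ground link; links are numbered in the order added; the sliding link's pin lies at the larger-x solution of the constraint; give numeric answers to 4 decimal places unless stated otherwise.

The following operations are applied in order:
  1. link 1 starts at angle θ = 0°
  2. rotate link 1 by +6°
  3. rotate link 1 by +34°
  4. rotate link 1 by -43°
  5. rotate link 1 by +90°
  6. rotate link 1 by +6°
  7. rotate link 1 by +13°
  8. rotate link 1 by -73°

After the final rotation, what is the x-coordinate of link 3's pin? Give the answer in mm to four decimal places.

geometry: r = 31 mm, L = 242 mm, e = 5 mm; θ starts at 0°
rotate link 1 by +6°: θ ← 0° +6° = 6°
rotate link 1 by +34°: θ ← 6° +34° = 40°
rotate link 1 by -43°: θ ← 40° -43° = -3°
rotate link 1 by +90°: θ ← -3° +90° = 87°
rotate link 1 by +6°: θ ← 87° +6° = 93°
rotate link 1 by +13°: θ ← 93° +13° = 106°
rotate link 1 by -73°: θ ← 106° -73° = 33°
crank pin P = (r cos θ, r sin θ) = (25.998788, 16.883810)
h = r sin θ − e = 16.883810 − 5 = 11.883810
x = r cos θ + √(L² − h²) = 25.998788 + 241.708037 = 267.706824

267.7068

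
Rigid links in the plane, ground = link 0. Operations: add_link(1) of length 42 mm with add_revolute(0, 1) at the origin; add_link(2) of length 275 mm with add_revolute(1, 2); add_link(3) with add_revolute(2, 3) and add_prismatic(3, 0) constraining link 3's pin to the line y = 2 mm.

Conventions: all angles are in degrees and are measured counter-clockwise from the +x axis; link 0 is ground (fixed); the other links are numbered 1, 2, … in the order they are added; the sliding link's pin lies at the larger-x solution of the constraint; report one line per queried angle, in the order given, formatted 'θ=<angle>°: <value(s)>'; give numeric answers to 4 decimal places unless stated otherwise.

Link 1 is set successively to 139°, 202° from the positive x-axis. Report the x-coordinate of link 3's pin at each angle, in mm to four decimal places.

geometry: r = 42 mm, L = 275 mm, e = 2 mm
θ=139°: crank pin P = (r cos θ, r sin θ) = (-31.697802, 27.554479)
θ=139°: h = r sin θ − e = 27.554479 − 2 = 25.554479
θ=139°: x = r cos θ + √(L² − h²) = -31.697802 + 273.810096 = 242.112293
θ=202°: crank pin P = (r cos θ, r sin θ) = (-38.941722, -15.733477)
θ=202°: h = r sin θ − e = -15.733477 − 2 = -17.733477
θ=202°: x = r cos θ + √(L² − h²) = -38.941722 + 274.427629 = 235.485908

θ=139°: 242.1123
θ=202°: 235.4859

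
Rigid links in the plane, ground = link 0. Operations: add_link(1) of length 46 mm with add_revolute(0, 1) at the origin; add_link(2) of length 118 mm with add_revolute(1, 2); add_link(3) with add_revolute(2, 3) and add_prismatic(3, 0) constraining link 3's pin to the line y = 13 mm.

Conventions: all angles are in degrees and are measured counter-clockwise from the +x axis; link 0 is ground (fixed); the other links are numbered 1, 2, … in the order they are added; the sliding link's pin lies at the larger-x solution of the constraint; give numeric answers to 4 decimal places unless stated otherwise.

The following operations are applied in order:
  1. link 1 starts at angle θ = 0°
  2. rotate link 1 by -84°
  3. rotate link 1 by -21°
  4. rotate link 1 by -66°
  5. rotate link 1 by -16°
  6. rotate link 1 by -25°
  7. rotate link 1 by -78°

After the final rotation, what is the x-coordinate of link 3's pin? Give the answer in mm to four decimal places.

geometry: r = 46 mm, L = 118 mm, e = 13 mm; θ starts at 0°
rotate link 1 by -84°: θ ← 0° -84° = -84°
rotate link 1 by -21°: θ ← -84° -21° = -105°
rotate link 1 by -66°: θ ← -105° -66° = -171°
rotate link 1 by -16°: θ ← -171° -16° = -187°
rotate link 1 by -25°: θ ← -187° -25° = -212°
rotate link 1 by -78°: θ ← -212° -78° = -290°
crank pin P = (r cos θ, r sin θ) = (15.732927, 43.225861)
h = r sin θ − e = 43.225861 − 13 = 30.225861
x = r cos θ + √(L² − h²) = 15.732927 + 114.063129 = 129.796055

129.7961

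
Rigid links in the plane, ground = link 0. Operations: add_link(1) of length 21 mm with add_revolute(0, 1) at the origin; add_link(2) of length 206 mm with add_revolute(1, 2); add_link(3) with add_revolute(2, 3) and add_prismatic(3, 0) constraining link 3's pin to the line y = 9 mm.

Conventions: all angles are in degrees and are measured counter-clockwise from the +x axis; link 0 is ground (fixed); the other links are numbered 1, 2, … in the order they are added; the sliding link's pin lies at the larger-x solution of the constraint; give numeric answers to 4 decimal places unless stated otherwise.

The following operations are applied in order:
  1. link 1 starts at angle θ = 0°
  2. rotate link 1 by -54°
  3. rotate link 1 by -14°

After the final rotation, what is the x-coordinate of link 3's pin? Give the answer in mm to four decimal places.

geometry: r = 21 mm, L = 206 mm, e = 9 mm; θ starts at 0°
rotate link 1 by -54°: θ ← 0° -54° = -54°
rotate link 1 by -14°: θ ← -54° -14° = -68°
crank pin P = (r cos θ, r sin θ) = (7.866738, -19.470861)
h = r sin θ − e = -19.470861 − 9 = -28.470861
x = r cos θ + √(L² − h²) = 7.866738 + 204.023063 = 211.889801

211.8898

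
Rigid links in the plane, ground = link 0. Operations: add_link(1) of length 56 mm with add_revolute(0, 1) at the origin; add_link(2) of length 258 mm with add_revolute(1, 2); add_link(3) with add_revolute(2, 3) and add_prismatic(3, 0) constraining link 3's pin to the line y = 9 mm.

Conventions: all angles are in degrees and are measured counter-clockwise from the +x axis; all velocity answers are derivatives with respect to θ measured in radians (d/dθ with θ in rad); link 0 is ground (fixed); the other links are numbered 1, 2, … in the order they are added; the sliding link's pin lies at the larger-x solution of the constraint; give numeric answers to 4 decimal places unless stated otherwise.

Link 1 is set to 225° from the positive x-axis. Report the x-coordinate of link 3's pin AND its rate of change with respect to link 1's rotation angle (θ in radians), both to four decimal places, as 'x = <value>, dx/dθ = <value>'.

geometry: r = 56 mm, L = 258 mm, e = 9 mm
crank pin P = (r cos θ, r sin θ) = (-39.597980, -39.597980)
h = r sin θ − e = -39.597980 − 9 = -48.597980
x = r cos θ + √(L² − h²) = -39.597980 + 253.381602 = 213.783623
dx/dθ = −r sin θ − h·r cos θ/√(L² − h²) (θ in radians; h = -48.597980) = 32.003183

x = 213.7836, dx/dθ = 32.0032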